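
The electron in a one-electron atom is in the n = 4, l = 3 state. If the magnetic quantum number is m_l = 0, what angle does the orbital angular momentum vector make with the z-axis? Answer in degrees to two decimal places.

|L| = √(l(l+1)) ℏ = 2√3 ℏ.
L_z = m_l ℏ = 0ℏ.
cos θ = L_z/|L| = 0/√12, so θ ≈ 90.00°.

θ ≈ 90.00°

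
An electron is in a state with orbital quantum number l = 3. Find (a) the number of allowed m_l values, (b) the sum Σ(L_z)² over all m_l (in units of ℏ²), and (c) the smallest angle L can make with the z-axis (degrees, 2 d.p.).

There are 2l+1 = 7 values of m_l.
Σ m_l² = 28, so Σ(L_z)² = 28 ℏ².
cos θ_min = 3/√12, so θ_min ≈ 30.00°.

7 values; Σ(L_z)² = 28 ℏ²; θ_min ≈ 30.00°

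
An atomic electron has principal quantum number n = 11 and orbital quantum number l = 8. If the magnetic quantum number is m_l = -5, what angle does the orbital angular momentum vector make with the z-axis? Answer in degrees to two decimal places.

θ ≈ 126.10°

|L| = √(l(l+1)) ℏ = 6√2 ℏ.
L_z = m_l ℏ = −5ℏ.
cos θ = L_z/|L| = -5/√72, so θ ≈ 126.10°.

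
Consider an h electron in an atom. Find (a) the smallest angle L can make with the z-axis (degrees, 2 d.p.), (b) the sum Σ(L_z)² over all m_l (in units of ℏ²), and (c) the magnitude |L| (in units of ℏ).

An h state has l = 5.
cos θ_min = 5/√30, so θ_min ≈ 24.09°.
Σ m_l² = 110, so Σ(L_z)² = 110 ℏ².
|L| = ℏ√(5·6) = √30 ℏ ≈ 5.477ℏ.

θ_min ≈ 24.09°; Σ(L_z)² = 110 ℏ²; |L| = √30 ℏ ≈ 5.477ℏ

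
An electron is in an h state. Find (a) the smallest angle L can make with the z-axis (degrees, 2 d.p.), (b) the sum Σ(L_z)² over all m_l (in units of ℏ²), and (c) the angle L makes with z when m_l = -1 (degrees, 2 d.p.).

For an h orbital, l = 5.
cos θ_min = 5/√30, so θ_min ≈ 24.09°.
Σ m_l² = 110, so Σ(L_z)² = 110 ℏ².
For m_l = -1: cos θ = -1/√30, θ ≈ 100.52°.

θ_min ≈ 24.09°; Σ(L_z)² = 110 ℏ²; θ(m_l=-1) ≈ 100.52°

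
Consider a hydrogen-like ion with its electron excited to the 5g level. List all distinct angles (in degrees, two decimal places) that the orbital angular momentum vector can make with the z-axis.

θ ∈ {26.57°, 47.87°, 63.43°, 77.08°, 90.00°, 102.92°, 116.57°, 132.13°, 153.43°}

The 5g level has l = 4.
|L| = ℏ√(l(l+1)) = 2√5 ℏ.
cos θ = m_l/√20 for each m_l ∈ {-4, -3, -2, -1, 0, 1, 2, 3, 4}.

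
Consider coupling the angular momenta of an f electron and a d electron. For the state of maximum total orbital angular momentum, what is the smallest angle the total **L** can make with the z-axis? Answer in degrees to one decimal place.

Angular momentum addition gives L = |l₁ − l₂|, …, l₁ + l₂.
So L can be 1, 2, 3, 4, 5.
The maximum is L = 5, with |L_tot| = ℏ√(5·6) = √30 ℏ.
The minimum angle with z is arccos(5/√30) ≈ 24.1°.

θ_min ≈ 24.1°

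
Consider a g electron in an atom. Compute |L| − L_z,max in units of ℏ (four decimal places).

|L| − L_z,max ≈ 0.4721ℏ

G corresponds to l = 4.
|L| = 2√5 ℏ ≈ 4.4721ℏ, while L_z,max = lℏ = 4ℏ.
The difference is (2√5 − 4)ℏ ≈ 0.4721ℏ.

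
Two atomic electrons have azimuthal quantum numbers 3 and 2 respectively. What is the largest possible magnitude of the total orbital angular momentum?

|L_tot|_max = √30 ℏ ≈ 5.477ℏ

By the triangle rule, |l₁ − l₂| ≤ L ≤ l₁ + l₂.
So L can be 1, 2, 3, 4, 5.
The largest magnitude corresponds to L = 5: |L_tot| = ℏ√(5·6) = √30 ℏ.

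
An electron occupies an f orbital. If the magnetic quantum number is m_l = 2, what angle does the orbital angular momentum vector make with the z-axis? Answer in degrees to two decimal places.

F corresponds to l = 3.
|L| = ℏ√(l(l+1)) = 2√3 ℏ.
L_z = m_l ℏ = 2ℏ.
cos θ = L_z/|L| = 2/√12, so θ ≈ 54.74°.

θ ≈ 54.74°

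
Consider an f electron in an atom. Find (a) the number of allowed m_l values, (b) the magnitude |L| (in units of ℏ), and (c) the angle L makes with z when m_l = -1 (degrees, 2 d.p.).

For an f orbital, l = 3.
There are 2l+1 = 7 values of m_l.
|L| = ℏ√(3·4) = 2√3 ℏ ≈ 3.464ℏ.
For m_l = -1: cos θ = -1/√12, θ ≈ 106.78°.

7 values; |L| = 2√3 ℏ ≈ 3.464ℏ; θ(m_l=-1) ≈ 106.78°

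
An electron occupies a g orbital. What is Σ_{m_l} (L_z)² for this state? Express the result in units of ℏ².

A g state has l = 4.
The allowed m_l values are -4, -3, -2, -1, 0, 1, 2, 3, 4.
Σ m_l² = l(l+1)(2l+1)/3 = 4·5·9/3 = 60.

Σ(L_z)² = 60 ℏ²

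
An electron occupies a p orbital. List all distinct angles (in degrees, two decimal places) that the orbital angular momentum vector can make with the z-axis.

θ ∈ {45.00°, 90.00°, 135.00°}

For a p orbital, l = 1.
|L| = √(l(l+1)) ℏ = √2 ℏ.
cos θ = m_l/√2 for each m_l ∈ {-1, 0, 1}.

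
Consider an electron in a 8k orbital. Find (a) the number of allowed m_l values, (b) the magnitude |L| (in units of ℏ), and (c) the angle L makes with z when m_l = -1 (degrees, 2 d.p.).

For 8k, l = 7.
There are 2l+1 = 15 values of m_l.
|L| = ℏ√(7·8) = 2√14 ℏ ≈ 7.483ℏ.
For m_l = -1: cos θ = -1/√56, θ ≈ 97.68°.

15 values; |L| = 2√14 ℏ ≈ 7.483ℏ; θ(m_l=-1) ≈ 97.68°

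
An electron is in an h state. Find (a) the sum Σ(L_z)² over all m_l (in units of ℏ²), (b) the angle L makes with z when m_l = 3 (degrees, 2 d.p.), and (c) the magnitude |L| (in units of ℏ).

Σ(L_z)² = 110 ℏ²; θ(m_l=3) ≈ 56.79°; |L| = √30 ℏ ≈ 5.477ℏ

The letter h corresponds to l = 5.
Σ m_l² = 110, so Σ(L_z)² = 110 ℏ².
For m_l = 3: cos θ = 3/√30, θ ≈ 56.79°.
|L| = ℏ√(5·6) = √30 ℏ ≈ 5.477ℏ.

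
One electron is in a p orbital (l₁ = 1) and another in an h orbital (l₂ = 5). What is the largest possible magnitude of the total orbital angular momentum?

|L_tot|_max = √42 ℏ ≈ 6.481ℏ

The total orbital quantum number L ranges from |l₁ − l₂| to l₁ + l₂ in integer steps.
L ∈ {4, 5, 6}.
The largest magnitude corresponds to L = 6: |L_tot| = ℏ√(6·7) = √42 ℏ.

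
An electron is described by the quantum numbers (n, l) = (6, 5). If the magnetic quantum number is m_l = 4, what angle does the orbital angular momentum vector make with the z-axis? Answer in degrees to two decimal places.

|L| = ℏ√(l(l+1)) = √30 ℏ.
L_z = m_l ℏ = 4ℏ.
cos θ = L_z/|L| = 4/√30, so θ ≈ 43.09°.

θ ≈ 43.09°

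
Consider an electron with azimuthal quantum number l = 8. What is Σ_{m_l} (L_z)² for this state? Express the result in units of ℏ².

Σ(L_z)² = 408 ℏ²

The allowed m_l values are -8, -7, -6, -5, -4, -3, -2, -1, 0, 1, 2, 3, 4, 5, 6, 7, 8.
Summing m² from −8 to 8: Σ m_l² = 408.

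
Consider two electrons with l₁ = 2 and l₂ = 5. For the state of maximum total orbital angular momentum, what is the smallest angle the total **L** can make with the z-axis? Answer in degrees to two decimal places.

θ_min ≈ 20.70°

L runs from |2 − 5| = 3 to 2 + 5 = 7.
L ∈ {3, 4, 5, 6, 7}.
The maximum is L = 7, with |L_tot| = ℏ√(7·8) = 2√14 ℏ.
The minimum angle with z is arccos(7/√56) ≈ 20.70°.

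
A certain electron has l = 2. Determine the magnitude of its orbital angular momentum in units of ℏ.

|L| = √6 ℏ ≈ 2.449ℏ

|L| = ℏ√(l(l+1)) = ℏ√(2·3) = √6 ℏ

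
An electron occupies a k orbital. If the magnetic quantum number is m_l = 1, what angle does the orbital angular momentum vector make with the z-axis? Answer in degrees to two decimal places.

θ ≈ 82.32°

The letter k corresponds to l = 7.
|L| = √(l(l+1)) ℏ = 2√14 ℏ.
L_z = m_l ℏ = 1ℏ.
cos θ = L_z/|L| = 1/√56, so θ ≈ 82.32°.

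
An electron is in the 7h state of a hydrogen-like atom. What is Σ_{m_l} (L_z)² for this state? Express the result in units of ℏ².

The 7h subshell has l = 5.
m_l runs from −5 to 5, i.e. {-5, -4, -3, -2, -1, 0, 1, 2, 3, 4, 5}.
Σ m_l² = 2·(1 + 4 + 9 + 16 + 25) = 110.

Σ(L_z)² = 110 ℏ²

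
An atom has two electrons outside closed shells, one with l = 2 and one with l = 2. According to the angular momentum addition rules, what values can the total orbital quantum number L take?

Angular momentum addition gives L = |l₁ − l₂|, …, l₁ + l₂.
L ∈ {0, 1, 2, 3, 4}.

L = 0, 1, 2, 3, 4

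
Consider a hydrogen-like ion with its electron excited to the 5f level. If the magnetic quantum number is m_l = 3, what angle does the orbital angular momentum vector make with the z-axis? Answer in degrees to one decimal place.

The 5f level has l = 3.
|L| = ℏ√(l(l+1)) = 2√3 ℏ.
L_z = m_l ℏ = 3ℏ.
cos θ = L_z/|L| = 3/√12, so θ ≈ 30.0°.

θ ≈ 30.0°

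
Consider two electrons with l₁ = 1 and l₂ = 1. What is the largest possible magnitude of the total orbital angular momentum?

|L_tot|_max = √6 ℏ ≈ 2.449ℏ

Angular momentum addition gives L = |l₁ − l₂|, …, l₁ + l₂.
So L can be 0, 1, 2.
The largest magnitude corresponds to L = 2: |L_tot| = ℏ√(2·3) = √6 ℏ.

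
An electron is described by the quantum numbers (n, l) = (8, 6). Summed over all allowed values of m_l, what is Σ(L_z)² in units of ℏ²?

Σ(L_z)² = 182 ℏ²

m_l ∈ {-6, -5, -4, -3, -2, -1, 0, 1, 2, 3, 4, 5, 6}.
Σ m_l² = l(l+1)(2l+1)/3 = 6·7·13/3 = 182.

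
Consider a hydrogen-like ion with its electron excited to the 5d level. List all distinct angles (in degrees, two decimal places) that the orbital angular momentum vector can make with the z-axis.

θ ∈ {35.26°, 65.91°, 90.00°, 114.09°, 144.74°}

The 5d level has l = 2.
|L| = √(l(l+1)) ℏ = √6 ℏ.
cos θ = m_l/√6 for each m_l ∈ {-2, -1, 0, 1, 2}.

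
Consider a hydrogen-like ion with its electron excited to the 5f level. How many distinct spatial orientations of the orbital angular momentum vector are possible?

The 5f level has l = 3.
The number of m_l values is 2l + 1 = 2·3 + 1 = 7.

7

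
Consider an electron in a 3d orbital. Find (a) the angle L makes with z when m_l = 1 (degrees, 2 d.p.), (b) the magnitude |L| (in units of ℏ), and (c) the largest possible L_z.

For 3d, l = 2.
For m_l = 1: cos θ = 1/√6, θ ≈ 65.91°.
|L| = ℏ√(2·3) = √6 ℏ ≈ 2.449ℏ.
L_z,max = lℏ = 2ℏ.

θ(m_l=1) ≈ 65.91°; |L| = √6 ℏ ≈ 2.449ℏ; L_z,max = 2ℏ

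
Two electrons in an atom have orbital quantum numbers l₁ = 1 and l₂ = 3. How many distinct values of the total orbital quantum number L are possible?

The total orbital quantum number L ranges from |l₁ − l₂| to l₁ + l₂ in integer steps.
L ∈ {2, 3, 4}.
That is 3 values.

3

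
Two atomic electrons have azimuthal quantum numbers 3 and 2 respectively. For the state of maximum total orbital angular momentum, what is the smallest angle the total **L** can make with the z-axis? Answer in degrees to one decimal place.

θ_min ≈ 24.1°

By the triangle rule, |l₁ − l₂| ≤ L ≤ l₁ + l₂.
So L can be 1, 2, 3, 4, 5.
The maximum is L = 5, with |L_tot| = ℏ√(5·6) = √30 ℏ.
The minimum angle with z is arccos(5/√30) ≈ 24.1°.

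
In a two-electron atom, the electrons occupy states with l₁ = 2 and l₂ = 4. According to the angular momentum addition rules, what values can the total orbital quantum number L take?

L = 2, 3, 4, 5, 6

L runs from |2 − 4| = 2 to 2 + 4 = 6.
So L can be 2, 3, 4, 5, 6.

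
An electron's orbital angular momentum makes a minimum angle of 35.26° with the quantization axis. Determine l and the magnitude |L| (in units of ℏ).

At minimum angle, m_l = l, so cos θ = l/√(l(l+1)); cos²θ = l/(l+1) = 0.6667.
Solving: l = 2.
Then |L| = ℏ√(2·3) = √6 ℏ.

l = 2, |L| = √6 ℏ ≈ 2.449ℏ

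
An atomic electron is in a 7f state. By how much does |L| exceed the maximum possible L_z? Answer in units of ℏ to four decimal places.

The 7f subshell has l = 3.
|L| = 2√3 ℏ ≈ 3.4641ℏ, while L_z,max = lℏ = 3ℏ.
The difference is (2√3 − 3)ℏ ≈ 0.4641ℏ.

|L| − L_z,max ≈ 0.4641ℏ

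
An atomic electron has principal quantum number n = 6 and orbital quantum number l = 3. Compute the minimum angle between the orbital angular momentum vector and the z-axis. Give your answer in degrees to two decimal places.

θ_min ≈ 30.00°

|L| = √(l(l+1)) ℏ = 2√3 ℏ.
The smallest angle corresponds to the largest L_z, i.e. m_l = l = 3, giving L_z = 3ℏ.
cos θ_min = 3/√12, so θ_min ≈ 30.00°.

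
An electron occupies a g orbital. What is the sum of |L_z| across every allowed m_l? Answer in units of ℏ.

G corresponds to l = 4.
The allowed m_l values are -4, -3, -2, -1, 0, 1, 2, 3, 4.
Σ|m_l| = 2(1+2+…+4) = 20.

Σ|L_z| = 20 ℏ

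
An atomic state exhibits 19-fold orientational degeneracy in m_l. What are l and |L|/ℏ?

2l + 1 = 19 ⇒ l = 9.
|L| = ℏ√(l(l+1)) = ℏ√(9·10) = 3√10 ℏ.

l = 9, |L| = 3√10 ℏ ≈ 9.487ℏ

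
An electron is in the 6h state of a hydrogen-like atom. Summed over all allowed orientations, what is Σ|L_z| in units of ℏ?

For 6h, l = 5.
m_l ∈ {-5, -4, -3, -2, -1, 0, 1, 2, 3, 4, 5}.
Σ|m_l| = 2(1+2+…+5) = 30.

Σ|L_z| = 30 ℏ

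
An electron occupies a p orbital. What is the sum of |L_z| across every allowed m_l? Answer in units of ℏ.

Σ|L_z| = 2 ℏ

For a p orbital, l = 1.
m_l runs from −1 to 1, i.e. {-1, 0, 1}.
Σ|m_l| = 2·1(1+1)/2 = 2.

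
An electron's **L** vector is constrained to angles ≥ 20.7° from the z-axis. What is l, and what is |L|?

l = 7, |L| = 2√14 ℏ ≈ 7.483ℏ

cos θ_min = l/√(l(l+1)) = √(l/(l+1)), so l/(l+1) = cos²(20.7°) = 0.8751.
l = cos²θ/sin²θ ≈ 7.
Then |L| = ℏ√(7·8) = 2√14 ℏ.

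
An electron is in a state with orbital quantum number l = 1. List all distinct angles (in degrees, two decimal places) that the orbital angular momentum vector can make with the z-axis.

|L| = √(l(l+1)) ℏ = √2 ℏ.
cos θ = m_l/√2 for each m_l ∈ {-1, 0, 1}.

θ ∈ {45.00°, 90.00°, 135.00°}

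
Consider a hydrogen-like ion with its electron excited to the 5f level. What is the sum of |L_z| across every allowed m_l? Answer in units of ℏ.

The 5f level has l = 3.
m_l ∈ {-3, -2, -1, 0, 1, 2, 3}.
Σ|m_l| = 2(1+2+…+3) = 12.

Σ|L_z| = 12 ℏ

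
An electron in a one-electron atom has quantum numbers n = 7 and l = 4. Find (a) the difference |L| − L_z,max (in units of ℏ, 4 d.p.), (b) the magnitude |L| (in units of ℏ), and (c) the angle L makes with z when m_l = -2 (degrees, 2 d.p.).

|L|−L_z,max ≈ 0.4721ℏ; |L| = 2√5 ℏ ≈ 4.472ℏ; θ(m_l=-2) ≈ 116.57°

|L| − L_z,max = (2√5 − 4)ℏ ≈ 0.4721ℏ.
|L| = ℏ√(4·5) = 2√5 ℏ ≈ 4.472ℏ.
For m_l = -2: cos θ = -2/√20, θ ≈ 116.57°.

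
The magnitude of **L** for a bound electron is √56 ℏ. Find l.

l = 7

(|L|/ℏ)² = l(l+1) = 56.
The positive root is l = 7.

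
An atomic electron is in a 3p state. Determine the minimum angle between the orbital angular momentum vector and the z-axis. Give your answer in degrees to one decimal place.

θ_min ≈ 45.0°

For 3p, l = 1.
|L| = ℏ√(l(l+1)) = √2 ℏ.
The smallest angle corresponds to the largest L_z, i.e. m_l = l = 1, giving L_z = 1ℏ.
cos θ_min = 1/√2, so θ_min ≈ 45.0°.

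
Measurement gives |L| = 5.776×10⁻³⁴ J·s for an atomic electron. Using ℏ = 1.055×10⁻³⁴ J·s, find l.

|L|/ℏ = (5.776×10⁻³⁴)/(1.055×10⁻³⁴) ≈ 5.475.
Set l(l+1) = 29.97; the integer solution is l = 5.

l = 5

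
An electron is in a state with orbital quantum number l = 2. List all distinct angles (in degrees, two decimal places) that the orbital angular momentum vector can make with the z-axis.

θ ∈ {35.26°, 65.91°, 90.00°, 114.09°, 144.74°}

|L| = ℏ√(l(l+1)) = √6 ℏ.
cos θ = m_l/√6 for each m_l ∈ {-2, -1, 0, 1, 2}.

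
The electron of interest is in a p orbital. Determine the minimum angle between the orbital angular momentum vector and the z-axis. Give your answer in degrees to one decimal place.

A p state has l = 1.
|L| = √(l(l+1)) ℏ = √2 ℏ.
The smallest angle corresponds to the largest L_z, i.e. m_l = l = 1, giving L_z = 1ℏ.
cos θ_min = 1/√2, so θ_min ≈ 45.0°.

θ_min ≈ 45.0°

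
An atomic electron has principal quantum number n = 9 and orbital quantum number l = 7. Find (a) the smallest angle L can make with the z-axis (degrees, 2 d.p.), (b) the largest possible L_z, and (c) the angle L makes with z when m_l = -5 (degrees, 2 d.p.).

θ_min ≈ 20.70°; L_z,max = 7ℏ; θ(m_l=-5) ≈ 131.92°

cos θ_min = 7/√56, so θ_min ≈ 20.70°.
L_z,max = lℏ = 7ℏ.
For m_l = -5: cos θ = -5/√56, θ ≈ 131.92°.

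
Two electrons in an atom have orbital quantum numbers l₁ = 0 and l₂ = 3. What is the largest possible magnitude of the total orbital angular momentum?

|L_tot|_max = 2√3 ℏ ≈ 3.464ℏ

Angular momentum addition gives L = |l₁ − l₂|, …, l₁ + l₂.
So L can be 3.
The largest magnitude corresponds to L = 3: |L_tot| = ℏ√(3·4) = 2√3 ℏ.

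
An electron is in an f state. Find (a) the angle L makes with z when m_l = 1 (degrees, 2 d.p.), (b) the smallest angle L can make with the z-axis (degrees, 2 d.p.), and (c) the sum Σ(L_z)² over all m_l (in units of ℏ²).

θ(m_l=1) ≈ 73.22°; θ_min ≈ 30.00°; Σ(L_z)² = 28 ℏ²

An f state has l = 3.
For m_l = 1: cos θ = 1/√12, θ ≈ 73.22°.
cos θ_min = 3/√12, so θ_min ≈ 30.00°.
Σ m_l² = 28, so Σ(L_z)² = 28 ℏ².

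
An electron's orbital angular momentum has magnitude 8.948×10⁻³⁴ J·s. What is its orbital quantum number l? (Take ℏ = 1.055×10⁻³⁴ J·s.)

|L|/ℏ = (8.948×10⁻³⁴)/(1.055×10⁻³⁴) ≈ 8.482.
(|L|/ℏ)² = l(l+1) ≈ 71.94 ⇒ l = 8.

l = 8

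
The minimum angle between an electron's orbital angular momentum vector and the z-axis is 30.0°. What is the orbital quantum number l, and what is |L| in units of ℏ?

At minimum angle, m_l = l, so cos θ = l/√(l(l+1)); cos²θ = l/(l+1) = 0.7500.
Thus l = 0.7500/(1 − 0.7500) ≈ 3.
Then |L| = ℏ√(3·4) = 2√3 ℏ.

l = 3, |L| = 2√3 ℏ ≈ 3.464ℏ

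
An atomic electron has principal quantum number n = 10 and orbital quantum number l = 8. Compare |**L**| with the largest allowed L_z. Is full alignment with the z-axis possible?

No: L_z,max = 8ℏ < |L| = 6√2 ℏ ≈ 8.485ℏ

|L| = 6√2 ℏ ≈ 8.4853ℏ, while L_z,max = lℏ = 8ℏ.
Since |L| > L_z,max, the vector can never point exactly along z; the closest it comes is θ_min = arccos(8/√72) ≈ 19.5°.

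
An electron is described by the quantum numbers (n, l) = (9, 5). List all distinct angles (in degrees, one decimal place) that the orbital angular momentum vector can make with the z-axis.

|L| = ℏ√(l(l+1)) = √30 ℏ.
cos θ = m_l/√30 for each m_l ∈ {-5, -4, -3, -2, -1, 0, 1, 2, 3, 4, 5}.

θ ∈ {24.1°, 43.1°, 56.8°, 68.6°, 79.5°, 90.0°, 100.5°, 111.4°, 123.2°, 136.9°, 155.9°}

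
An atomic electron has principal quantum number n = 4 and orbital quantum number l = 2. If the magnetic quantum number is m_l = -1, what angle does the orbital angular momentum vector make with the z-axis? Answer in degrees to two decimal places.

|L|² = l(l+1)ℏ² = 6ℏ², so |L| = √6 ℏ.
L_z = m_l ℏ = −1ℏ.
cos θ = L_z/|L| = -1/√6, so θ ≈ 114.09°.

θ ≈ 114.09°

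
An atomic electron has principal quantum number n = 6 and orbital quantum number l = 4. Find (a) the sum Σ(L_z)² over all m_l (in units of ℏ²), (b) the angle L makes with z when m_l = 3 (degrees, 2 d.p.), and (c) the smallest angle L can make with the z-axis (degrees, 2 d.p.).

Σ(L_z)² = 60 ℏ²; θ(m_l=3) ≈ 47.87°; θ_min ≈ 26.57°

Σ m_l² = 60, so Σ(L_z)² = 60 ℏ².
For m_l = 3: cos θ = 3/√20, θ ≈ 47.87°.
cos θ_min = 4/√20, so θ_min ≈ 26.57°.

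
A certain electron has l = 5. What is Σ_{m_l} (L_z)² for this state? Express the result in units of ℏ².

The allowed m_l values are -5, -4, -3, -2, -1, 0, 1, 2, 3, 4, 5.
Σ m_l² = 2·(1 + 4 + 9 + 16 + 25) = 110.

Σ(L_z)² = 110 ℏ²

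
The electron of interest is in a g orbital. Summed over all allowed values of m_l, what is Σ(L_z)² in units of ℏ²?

For a g orbital, l = 4.
m_l ∈ {-4, -3, -2, -1, 0, 1, 2, 3, 4}.
Σ m_l² = 2·(1 + 4 + 9 + 16) = 60.

Σ(L_z)² = 60 ℏ²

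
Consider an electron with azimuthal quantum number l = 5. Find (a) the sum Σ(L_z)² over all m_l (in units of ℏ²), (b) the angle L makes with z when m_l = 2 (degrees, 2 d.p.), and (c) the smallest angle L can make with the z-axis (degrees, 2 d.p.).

Σ(L_z)² = 110 ℏ²; θ(m_l=2) ≈ 68.58°; θ_min ≈ 24.09°

Σ m_l² = 110, so Σ(L_z)² = 110 ℏ².
For m_l = 2: cos θ = 2/√30, θ ≈ 68.58°.
cos θ_min = 5/√30, so θ_min ≈ 24.09°.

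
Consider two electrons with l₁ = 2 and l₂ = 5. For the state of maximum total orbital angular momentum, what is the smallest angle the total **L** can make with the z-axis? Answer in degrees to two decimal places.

θ_min ≈ 20.70°

Angular momentum addition gives L = |l₁ − l₂|, …, l₁ + l₂.
Allowed values: L = 3, 4, 5, 6, 7.
The maximum is L = 7, with |L_tot| = ℏ√(7·8) = 2√14 ℏ.
The minimum angle with z is arccos(7/√56) ≈ 20.70°.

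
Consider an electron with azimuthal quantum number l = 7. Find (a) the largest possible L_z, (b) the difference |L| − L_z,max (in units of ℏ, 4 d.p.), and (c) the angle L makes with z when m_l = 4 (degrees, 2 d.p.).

L_z,max = lℏ = 7ℏ.
|L| − L_z,max = (2√14 − 7)ℏ ≈ 0.4833ℏ.
For m_l = 4: cos θ = 4/√56, θ ≈ 57.69°.

L_z,max = 7ℏ; |L|−L_z,max ≈ 0.4833ℏ; θ(m_l=4) ≈ 57.69°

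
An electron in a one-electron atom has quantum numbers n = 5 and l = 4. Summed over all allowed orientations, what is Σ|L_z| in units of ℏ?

m_l runs from −4 to 4, i.e. {-4, -3, -2, -1, 0, 1, 2, 3, 4}.
Σ|m_l| = l(l+1) = 20.

Σ|L_z| = 20 ℏ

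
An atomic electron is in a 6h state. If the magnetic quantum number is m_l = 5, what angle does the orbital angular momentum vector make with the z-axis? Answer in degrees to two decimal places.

6h means n = 6, l = 5.
|L|² = l(l+1)ℏ² = 30ℏ², so |L| = √30 ℏ.
L_z = m_l ℏ = 5ℏ.
cos θ = L_z/|L| = 5/√30, so θ ≈ 24.09°.

θ ≈ 24.09°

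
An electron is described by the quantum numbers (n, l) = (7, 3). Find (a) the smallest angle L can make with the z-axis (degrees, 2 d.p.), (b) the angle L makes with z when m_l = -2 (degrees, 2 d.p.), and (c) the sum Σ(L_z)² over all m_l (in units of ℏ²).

cos θ_min = 3/√12, so θ_min ≈ 30.00°.
For m_l = -2: cos θ = -2/√12, θ ≈ 125.26°.
Σ m_l² = 28, so Σ(L_z)² = 28 ℏ².

θ_min ≈ 30.00°; θ(m_l=-2) ≈ 125.26°; Σ(L_z)² = 28 ℏ²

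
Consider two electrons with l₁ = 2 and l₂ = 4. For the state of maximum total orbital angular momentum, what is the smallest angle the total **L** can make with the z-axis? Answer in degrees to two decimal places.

θ_min ≈ 22.21°

Angular momentum addition gives L = |l₁ − l₂|, …, l₁ + l₂.
Allowed values: L = 2, 3, 4, 5, 6.
The maximum is L = 6, with |L_tot| = ℏ√(6·7) = √42 ℏ.
The minimum angle with z is arccos(6/√42) ≈ 22.21°.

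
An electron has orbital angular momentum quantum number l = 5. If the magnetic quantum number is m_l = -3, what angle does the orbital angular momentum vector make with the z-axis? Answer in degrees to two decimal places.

θ ≈ 123.21°

|L| = √(l(l+1)) ℏ = √30 ℏ.
L_z = m_l ℏ = −3ℏ.
cos θ = L_z/|L| = -3/√30, so θ ≈ 123.21°.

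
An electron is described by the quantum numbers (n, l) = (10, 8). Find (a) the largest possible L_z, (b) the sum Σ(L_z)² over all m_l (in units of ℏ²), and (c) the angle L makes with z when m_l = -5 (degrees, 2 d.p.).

L_z,max = lℏ = 8ℏ.
Σ m_l² = 408, so Σ(L_z)² = 408 ℏ².
For m_l = -5: cos θ = -5/√72, θ ≈ 126.10°.

L_z,max = 8ℏ; Σ(L_z)² = 408 ℏ²; θ(m_l=-5) ≈ 126.10°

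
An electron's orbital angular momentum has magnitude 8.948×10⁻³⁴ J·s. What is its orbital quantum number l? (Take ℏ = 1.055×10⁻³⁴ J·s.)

l = 8

Dividing by ℏ: |L|/ℏ ≈ 8.482.
l(l+1) ≈ 8.482² ≈ 71.94, so l = 8.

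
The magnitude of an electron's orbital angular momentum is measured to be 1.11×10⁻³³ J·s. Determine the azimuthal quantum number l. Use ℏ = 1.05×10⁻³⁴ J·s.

In units of ℏ, |L| ≈ 10.571.
Set l(l+1) = 111.76; the integer solution is l = 10.

l = 10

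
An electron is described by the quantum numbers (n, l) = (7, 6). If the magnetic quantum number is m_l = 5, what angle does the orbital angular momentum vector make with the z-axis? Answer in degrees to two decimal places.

θ ≈ 39.51°

|L| = √(l(l+1)) ℏ = √42 ℏ.
L_z = m_l ℏ = 5ℏ.
cos θ = L_z/|L| = 5/√42, so θ ≈ 39.51°.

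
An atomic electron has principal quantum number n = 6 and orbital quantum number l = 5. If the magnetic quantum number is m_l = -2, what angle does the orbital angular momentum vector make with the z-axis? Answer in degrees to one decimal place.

|L|² = l(l+1)ℏ² = 30ℏ², so |L| = √30 ℏ.
L_z = m_l ℏ = −2ℏ.
cos θ = L_z/|L| = -2/√30, so θ ≈ 111.4°.

θ ≈ 111.4°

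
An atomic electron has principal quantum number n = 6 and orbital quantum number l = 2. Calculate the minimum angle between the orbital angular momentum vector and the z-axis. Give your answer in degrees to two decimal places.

θ_min ≈ 35.26°

|L| = ℏ√(l(l+1)) = √6 ℏ.
The smallest angle corresponds to the largest L_z, i.e. m_l = l = 2, giving L_z = 2ℏ.
cos θ_min = 2/√6, so θ_min ≈ 35.26°.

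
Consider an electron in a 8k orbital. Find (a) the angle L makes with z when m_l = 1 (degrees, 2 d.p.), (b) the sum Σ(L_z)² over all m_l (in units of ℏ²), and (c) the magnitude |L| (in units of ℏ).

θ(m_l=1) ≈ 82.32°; Σ(L_z)² = 280 ℏ²; |L| = 2√14 ℏ ≈ 7.483ℏ

For 8k, l = 7.
For m_l = 1: cos θ = 1/√56, θ ≈ 82.32°.
Σ m_l² = 280, so Σ(L_z)² = 280 ℏ².
|L| = ℏ√(7·8) = 2√14 ℏ ≈ 7.483ℏ.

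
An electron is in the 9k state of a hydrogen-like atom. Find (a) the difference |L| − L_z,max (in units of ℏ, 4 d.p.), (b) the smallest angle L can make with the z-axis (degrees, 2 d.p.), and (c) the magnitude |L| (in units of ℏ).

9k means n = 9, l = 7.
|L| − L_z,max = (2√14 − 7)ℏ ≈ 0.4833ℏ.
cos θ_min = 7/√56, so θ_min ≈ 20.70°.
|L| = ℏ√(7·8) = 2√14 ℏ ≈ 7.483ℏ.

|L|−L_z,max ≈ 0.4833ℏ; θ_min ≈ 20.70°; |L| = 2√14 ℏ ≈ 7.483ℏ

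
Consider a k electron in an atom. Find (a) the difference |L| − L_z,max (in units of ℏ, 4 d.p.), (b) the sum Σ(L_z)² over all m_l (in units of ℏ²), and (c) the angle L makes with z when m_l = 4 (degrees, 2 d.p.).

|L|−L_z,max ≈ 0.4833ℏ; Σ(L_z)² = 280 ℏ²; θ(m_l=4) ≈ 57.69°

The letter k corresponds to l = 7.
|L| − L_z,max = (2√14 − 7)ℏ ≈ 0.4833ℏ.
Σ m_l² = 280, so Σ(L_z)² = 280 ℏ².
For m_l = 4: cos θ = 4/√56, θ ≈ 57.69°.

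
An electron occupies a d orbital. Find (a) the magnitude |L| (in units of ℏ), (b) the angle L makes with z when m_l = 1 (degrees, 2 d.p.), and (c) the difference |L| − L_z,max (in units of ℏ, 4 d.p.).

|L| = √6 ℏ ≈ 2.449ℏ; θ(m_l=1) ≈ 65.91°; |L|−L_z,max ≈ 0.4495ℏ

A d state has l = 2.
|L| = ℏ√(2·3) = √6 ℏ ≈ 2.449ℏ.
For m_l = 1: cos θ = 1/√6, θ ≈ 65.91°.
|L| − L_z,max = (√6 − 2)ℏ ≈ 0.4495ℏ.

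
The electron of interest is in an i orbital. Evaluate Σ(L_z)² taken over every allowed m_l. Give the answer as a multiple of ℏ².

Σ(L_z)² = 182 ℏ²

The letter i corresponds to l = 6.
m_l runs from −6 to 6, i.e. {-6, -5, -4, -3, -2, -1, 0, 1, 2, 3, 4, 5, 6}.
Σ m_l² = l(l+1)(2l+1)/3 = 6·7·13/3 = 182.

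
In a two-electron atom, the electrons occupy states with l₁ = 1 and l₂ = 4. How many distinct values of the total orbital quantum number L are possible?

The total orbital quantum number L ranges from |l₁ − l₂| to l₁ + l₂ in integer steps.
Allowed values: L = 3, 4, 5.
That is 3 values.

3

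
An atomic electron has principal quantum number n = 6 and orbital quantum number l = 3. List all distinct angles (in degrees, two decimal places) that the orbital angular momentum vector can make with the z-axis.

θ ∈ {30.00°, 54.74°, 73.22°, 90.00°, 106.78°, 125.26°, 150.00°}

|L| = √(l(l+1)) ℏ = 2√3 ℏ.
cos θ = m_l/√12 for each m_l ∈ {-3, -2, -1, 0, 1, 2, 3}.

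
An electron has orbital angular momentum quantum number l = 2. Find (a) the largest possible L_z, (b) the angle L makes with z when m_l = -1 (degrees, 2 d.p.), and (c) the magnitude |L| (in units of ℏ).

L_z,max = lℏ = 2ℏ.
For m_l = -1: cos θ = -1/√6, θ ≈ 114.09°.
|L| = ℏ√(2·3) = √6 ℏ ≈ 2.449ℏ.

L_z,max = 2ℏ; θ(m_l=-1) ≈ 114.09°; |L| = √6 ℏ ≈ 2.449ℏ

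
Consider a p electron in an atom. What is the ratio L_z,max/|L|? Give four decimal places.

A p state has l = 1.
|L| = √2 ℏ ≈ 1.4142ℏ, while L_z,max = lℏ = 1ℏ.
L_z,max/|L| = 1/√2 = 0.7071.

L_z,max/|L| = 0.7071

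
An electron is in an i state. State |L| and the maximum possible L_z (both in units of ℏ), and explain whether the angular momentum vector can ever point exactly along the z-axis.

No: L_z,max = 6ℏ < |L| = √42 ℏ ≈ 6.481ℏ

An i state has l = 6.
|L| = √42 ℏ ≈ 6.4807ℏ, while L_z,max = lℏ = 6ℏ.
Since |L| > L_z,max, the vector can never point exactly along z; the closest it comes is θ_min = arccos(6/√42) ≈ 22.2°.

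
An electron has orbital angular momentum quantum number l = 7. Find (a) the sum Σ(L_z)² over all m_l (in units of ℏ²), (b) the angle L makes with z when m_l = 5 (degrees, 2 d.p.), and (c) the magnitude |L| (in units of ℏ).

Σ m_l² = 280, so Σ(L_z)² = 280 ℏ².
For m_l = 5: cos θ = 5/√56, θ ≈ 48.08°.
|L| = ℏ√(7·8) = 2√14 ℏ ≈ 7.483ℏ.

Σ(L_z)² = 280 ℏ²; θ(m_l=5) ≈ 48.08°; |L| = 2√14 ℏ ≈ 7.483ℏ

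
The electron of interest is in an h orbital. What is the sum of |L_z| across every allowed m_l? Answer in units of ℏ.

For an h orbital, l = 5.
m_l runs from −5 to 5, i.e. {-5, -4, -3, -2, -1, 0, 1, 2, 3, 4, 5}.
Σ|m_l| = 2·5(5+1)/2 = 30.

Σ|L_z| = 30 ℏ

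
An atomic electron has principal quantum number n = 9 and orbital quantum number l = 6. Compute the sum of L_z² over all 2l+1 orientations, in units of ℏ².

The allowed m_l values are -6, -5, -4, -3, -2, -1, 0, 1, 2, 3, 4, 5, 6.
Σ m_l² = l(l+1)(2l+1)/3 = 6·7·13/3 = 182.

Σ(L_z)² = 182 ℏ²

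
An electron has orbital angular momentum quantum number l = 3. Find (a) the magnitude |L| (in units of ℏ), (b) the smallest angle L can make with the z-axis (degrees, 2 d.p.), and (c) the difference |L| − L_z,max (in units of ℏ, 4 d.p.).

|L| = ℏ√(3·4) = 2√3 ℏ ≈ 3.464ℏ.
cos θ_min = 3/√12, so θ_min ≈ 30.00°.
|L| − L_z,max = (2√3 − 3)ℏ ≈ 0.4641ℏ.

|L| = 2√3 ℏ ≈ 3.464ℏ; θ_min ≈ 30.00°; |L|−L_z,max ≈ 0.4641ℏ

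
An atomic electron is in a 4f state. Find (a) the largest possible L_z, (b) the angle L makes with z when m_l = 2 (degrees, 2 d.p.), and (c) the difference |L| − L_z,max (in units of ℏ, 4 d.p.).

L_z,max = 3ℏ; θ(m_l=2) ≈ 54.74°; |L|−L_z,max ≈ 0.4641ℏ

The 4f subshell has l = 3.
L_z,max = lℏ = 3ℏ.
For m_l = 2: cos θ = 2/√12, θ ≈ 54.74°.
|L| − L_z,max = (2√3 − 3)ℏ ≈ 0.4641ℏ.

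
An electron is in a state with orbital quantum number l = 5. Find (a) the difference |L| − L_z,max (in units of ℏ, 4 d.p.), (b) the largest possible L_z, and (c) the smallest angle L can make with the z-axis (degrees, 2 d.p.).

|L|−L_z,max ≈ 0.4772ℏ; L_z,max = 5ℏ; θ_min ≈ 24.09°

|L| − L_z,max = (√30 − 5)ℏ ≈ 0.4772ℏ.
L_z,max = lℏ = 5ℏ.
cos θ_min = 5/√30, so θ_min ≈ 24.09°.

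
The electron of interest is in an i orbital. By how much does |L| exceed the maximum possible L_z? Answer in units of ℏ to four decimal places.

For an i orbital, l = 6.
|L| = √42 ℏ ≈ 6.4807ℏ, while L_z,max = lℏ = 6ℏ.
The difference is (√42 − 6)ℏ ≈ 0.4807ℏ.

|L| − L_z,max ≈ 0.4807ℏ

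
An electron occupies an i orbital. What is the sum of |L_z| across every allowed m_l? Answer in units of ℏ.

Σ|L_z| = 42 ℏ

The letter i corresponds to l = 6.
m_l runs from −6 to 6, i.e. {-6, -5, -4, -3, -2, -1, 0, 1, 2, 3, 4, 5, 6}.
Σ|m_l| = 2(1+2+…+6) = 42.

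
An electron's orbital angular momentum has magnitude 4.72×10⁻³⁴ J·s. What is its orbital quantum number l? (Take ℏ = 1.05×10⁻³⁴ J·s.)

|L|/ℏ = (4.72×10⁻³⁴)/(1.05×10⁻³⁴) ≈ 4.495.
Set l(l+1) = 20.21; the integer solution is l = 4.

l = 4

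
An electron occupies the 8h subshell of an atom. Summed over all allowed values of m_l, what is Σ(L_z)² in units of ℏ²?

The 8h subshell has l = 5.
m_l runs from −5 to 5, i.e. {-5, -4, -3, -2, -1, 0, 1, 2, 3, 4, 5}.
Σ m_l² = l(l+1)(2l+1)/3 = 5·6·11/3 = 110.

Σ(L_z)² = 110 ℏ²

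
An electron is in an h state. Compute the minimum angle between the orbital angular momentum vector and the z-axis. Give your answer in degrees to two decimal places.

For an h orbital, l = 5.
|L| = √(l(l+1)) ℏ = √30 ℏ.
The smallest angle corresponds to the largest L_z, i.e. m_l = l = 5, giving L_z = 5ℏ.
cos θ_min = 5/√30, so θ_min ≈ 24.09°.

θ_min ≈ 24.09°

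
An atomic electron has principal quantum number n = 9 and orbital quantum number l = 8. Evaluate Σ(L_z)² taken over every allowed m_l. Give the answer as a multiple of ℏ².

Σ(L_z)² = 408 ℏ²

The allowed m_l values are -8, -7, -6, -5, -4, -3, -2, -1, 0, 1, 2, 3, 4, 5, 6, 7, 8.
Summing m² from −8 to 8: Σ m_l² = 408.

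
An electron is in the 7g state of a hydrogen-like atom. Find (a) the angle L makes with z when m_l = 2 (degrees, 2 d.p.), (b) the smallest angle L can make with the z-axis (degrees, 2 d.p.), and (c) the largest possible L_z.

7g means n = 7, l = 4.
For m_l = 2: cos θ = 2/√20, θ ≈ 63.43°.
cos θ_min = 4/√20, so θ_min ≈ 26.57°.
L_z,max = lℏ = 4ℏ.

θ(m_l=2) ≈ 63.43°; θ_min ≈ 26.57°; L_z,max = 4ℏ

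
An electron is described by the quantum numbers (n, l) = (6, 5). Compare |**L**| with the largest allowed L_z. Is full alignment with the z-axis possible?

|L| = √30 ℏ ≈ 5.4772ℏ, while L_z,max = lℏ = 5ℏ.
Since |L| > L_z,max, the vector can never point exactly along z; the closest it comes is θ_min = arccos(5/√30) ≈ 24.1°.

No: L_z,max = 5ℏ < |L| = √30 ℏ ≈ 5.477ℏ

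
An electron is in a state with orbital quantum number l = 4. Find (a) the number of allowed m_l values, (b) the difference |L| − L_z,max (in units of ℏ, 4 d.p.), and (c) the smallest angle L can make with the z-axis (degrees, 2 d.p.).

9 values; |L|−L_z,max ≈ 0.4721ℏ; θ_min ≈ 26.57°

There are 2l+1 = 9 values of m_l.
|L| − L_z,max = (2√5 − 4)ℏ ≈ 0.4721ℏ.
cos θ_min = 4/√20, so θ_min ≈ 26.57°.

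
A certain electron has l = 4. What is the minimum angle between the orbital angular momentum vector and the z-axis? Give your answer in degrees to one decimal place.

|L| = ℏ√(l(l+1)) = 2√5 ℏ.
The smallest angle corresponds to the largest L_z, i.e. m_l = l = 4, giving L_z = 4ℏ.
cos θ_min = 4/√20, so θ_min ≈ 26.6°.

θ_min ≈ 26.6°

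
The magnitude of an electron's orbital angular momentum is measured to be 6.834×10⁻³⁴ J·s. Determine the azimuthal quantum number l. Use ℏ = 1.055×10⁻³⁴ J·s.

In units of ℏ, |L| ≈ 6.478.
Set l(l+1) = 41.96; the integer solution is l = 6.

l = 6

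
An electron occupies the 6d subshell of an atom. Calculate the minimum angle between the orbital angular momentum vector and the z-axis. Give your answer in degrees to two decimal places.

The 6d subshell has l = 2.
|L|² = l(l+1)ℏ² = 6ℏ², so |L| = √6 ℏ.
The smallest angle corresponds to the largest L_z, i.e. m_l = l = 2, giving L_z = 2ℏ.
cos θ_min = 2/√6, so θ_min ≈ 35.26°.

θ_min ≈ 35.26°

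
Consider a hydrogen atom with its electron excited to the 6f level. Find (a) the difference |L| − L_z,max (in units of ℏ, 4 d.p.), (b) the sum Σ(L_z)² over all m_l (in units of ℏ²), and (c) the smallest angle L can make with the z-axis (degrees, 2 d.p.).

The 6f level has l = 3.
|L| − L_z,max = (2√3 − 3)ℏ ≈ 0.4641ℏ.
Σ m_l² = 28, so Σ(L_z)² = 28 ℏ².
cos θ_min = 3/√12, so θ_min ≈ 30.00°.

|L|−L_z,max ≈ 0.4641ℏ; Σ(L_z)² = 28 ℏ²; θ_min ≈ 30.00°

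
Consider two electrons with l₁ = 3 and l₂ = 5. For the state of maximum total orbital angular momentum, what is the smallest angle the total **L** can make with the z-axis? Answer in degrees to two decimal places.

L runs from |3 − 5| = 2 to 3 + 5 = 8.
Allowed values: L = 2, 3, 4, 5, 6, 7, 8.
The maximum is L = 8, with |L_tot| = ℏ√(8·9) = 6√2 ℏ.
The minimum angle with z is arccos(8/√72) ≈ 19.47°.

θ_min ≈ 19.47°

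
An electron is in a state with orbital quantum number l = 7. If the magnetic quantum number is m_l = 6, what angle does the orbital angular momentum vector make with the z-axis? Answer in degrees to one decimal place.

θ ≈ 36.7°

|L| = √(l(l+1)) ℏ = 2√14 ℏ.
L_z = m_l ℏ = 6ℏ.
cos θ = L_z/|L| = 6/√56, so θ ≈ 36.7°.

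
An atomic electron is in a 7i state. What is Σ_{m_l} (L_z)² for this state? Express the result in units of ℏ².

Σ(L_z)² = 182 ℏ²

The 7i subshell has l = 6.
m_l ∈ {-6, -5, -4, -3, -2, -1, 0, 1, 2, 3, 4, 5, 6}.
Summing m² from −6 to 6: Σ m_l² = 182.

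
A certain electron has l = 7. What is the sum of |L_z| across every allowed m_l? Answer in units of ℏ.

m_l runs from −7 to 7, i.e. {-7, -6, -5, -4, -3, -2, -1, 0, 1, 2, 3, 4, 5, 6, 7}.
Σ|m_l| = 2(1+2+…+7) = 56.

Σ|L_z| = 56 ℏ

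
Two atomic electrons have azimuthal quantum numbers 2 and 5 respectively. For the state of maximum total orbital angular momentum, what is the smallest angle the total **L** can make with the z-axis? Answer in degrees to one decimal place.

θ_min ≈ 20.7°

The total orbital quantum number L ranges from |l₁ − l₂| to l₁ + l₂ in integer steps.
L ∈ {3, 4, 5, 6, 7}.
The maximum is L = 7, with |L_tot| = ℏ√(7·8) = 2√14 ℏ.
The minimum angle with z is arccos(7/√56) ≈ 20.7°.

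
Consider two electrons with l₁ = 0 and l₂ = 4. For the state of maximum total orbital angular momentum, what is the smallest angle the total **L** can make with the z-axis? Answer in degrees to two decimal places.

θ_min ≈ 26.57°

Angular momentum addition gives L = |l₁ − l₂|, …, l₁ + l₂.
Allowed values: L = 4.
The maximum is L = 4, with |L_tot| = ℏ√(4·5) = 2√5 ℏ.
The minimum angle with z is arccos(4/√20) ≈ 26.57°.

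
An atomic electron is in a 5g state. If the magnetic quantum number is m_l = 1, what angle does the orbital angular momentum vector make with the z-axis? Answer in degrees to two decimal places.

For 5g, l = 4.
|L| = √(l(l+1)) ℏ = 2√5 ℏ.
L_z = m_l ℏ = 1ℏ.
cos θ = L_z/|L| = 1/√20, so θ ≈ 77.08°.

θ ≈ 77.08°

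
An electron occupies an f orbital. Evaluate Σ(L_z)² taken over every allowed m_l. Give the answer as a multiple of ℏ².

An f state has l = 3.
m_l runs from −3 to 3, i.e. {-3, -2, -1, 0, 1, 2, 3}.
Σ m_l² = l(l+1)(2l+1)/3 = 3·4·7/3 = 28.

Σ(L_z)² = 28 ℏ²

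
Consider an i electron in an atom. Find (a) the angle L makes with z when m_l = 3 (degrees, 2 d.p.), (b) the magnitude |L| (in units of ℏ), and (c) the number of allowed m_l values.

θ(m_l=3) ≈ 62.42°; |L| = √42 ℏ ≈ 6.481ℏ; 13 values

For an i orbital, l = 6.
For m_l = 3: cos θ = 3/√42, θ ≈ 62.42°.
|L| = ℏ√(6·7) = √42 ℏ ≈ 6.481ℏ.
There are 2l+1 = 13 values of m_l.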